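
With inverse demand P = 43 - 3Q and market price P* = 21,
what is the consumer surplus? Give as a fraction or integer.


Maximum willingness to pay (at Q=0): P_max = 43
Quantity demanded at P* = 21:
Q* = (43 - 21)/3 = 22/3
CS = (1/2) * Q* * (P_max - P*)
CS = (1/2) * 22/3 * (43 - 21)
CS = (1/2) * 22/3 * 22 = 242/3

242/3


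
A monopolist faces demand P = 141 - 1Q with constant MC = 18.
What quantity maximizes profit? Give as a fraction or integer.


TR = P*Q = (141 - 1Q)Q = 141Q - 1Q^2
MR = dTR/dQ = 141 - 2Q
Set MR = MC:
141 - 2Q = 18
123 = 2Q
Q* = 123/2 = 123/2

123/2


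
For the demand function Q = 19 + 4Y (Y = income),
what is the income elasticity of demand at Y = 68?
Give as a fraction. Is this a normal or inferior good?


dQ/dY = 4
At Y = 68: Q = 19 + 4*68 = 291
Ey = (dQ/dY)(Y/Q) = 4 * 68 / 291 = 272/291
Since Ey > 0, this is a normal good.

272/291 (normal good)


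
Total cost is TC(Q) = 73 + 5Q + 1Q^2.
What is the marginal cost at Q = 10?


MC = dTC/dQ = 5 + 2*1*Q
At Q = 10:
MC = 5 + 2*10
MC = 5 + 20 = 25

25


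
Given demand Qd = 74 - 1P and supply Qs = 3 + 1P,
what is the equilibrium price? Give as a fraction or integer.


At equilibrium, Qd = Qs.
74 - 1P = 3 + 1P
74 - 3 = 1P + 1P
71 = 2P
P* = 71/2 = 71/2

71/2


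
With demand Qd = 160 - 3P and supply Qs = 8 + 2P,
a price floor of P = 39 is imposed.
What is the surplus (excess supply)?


At P = 39:
Qd = 160 - 3*39 = 43
Qs = 8 + 2*39 = 86
Surplus = Qs - Qd = 86 - 43 = 43

43


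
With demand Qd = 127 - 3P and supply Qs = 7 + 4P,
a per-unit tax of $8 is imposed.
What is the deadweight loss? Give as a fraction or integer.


Pre-tax equilibrium quantity: Q* = 529/7
Post-tax equilibrium quantity: Q_tax = 433/7
Reduction in quantity: Q* - Q_tax = 96/7
DWL = (1/2) * tax * (Q* - Q_tax)
DWL = (1/2) * 8 * 96/7 = 384/7

384/7


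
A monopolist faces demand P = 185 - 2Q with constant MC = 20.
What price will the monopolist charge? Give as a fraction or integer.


MR = 185 - 4Q
Set MR = MC: 185 - 4Q = 20
Q* = 165/4
Substitute into demand:
P* = 185 - 2*165/4 = 205/2

205/2


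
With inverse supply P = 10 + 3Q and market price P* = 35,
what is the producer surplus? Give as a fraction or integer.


Minimum supply price (at Q=0): P_min = 10
Quantity supplied at P* = 35:
Q* = (35 - 10)/3 = 25/3
PS = (1/2) * Q* * (P* - P_min)
PS = (1/2) * 25/3 * (35 - 10)
PS = (1/2) * 25/3 * 25 = 625/6

625/6


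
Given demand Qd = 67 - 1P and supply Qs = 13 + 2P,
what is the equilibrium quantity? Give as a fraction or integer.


First find equilibrium price:
67 - 1P = 13 + 2P
P* = 54/3 = 18
Then substitute into demand:
Q* = 67 - 1 * 18 = 49

49


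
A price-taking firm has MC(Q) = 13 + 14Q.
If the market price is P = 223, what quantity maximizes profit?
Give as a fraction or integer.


In perfect competition, profit is maximized where P = MC.
223 = 13 + 14Q
210 = 14Q
Q* = 210/14 = 15

15


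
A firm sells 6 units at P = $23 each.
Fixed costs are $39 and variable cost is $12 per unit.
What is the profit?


Total Revenue = P * Q = 23 * 6 = $138
Total Cost = FC + VC*Q = 39 + 12*6 = $111
Profit = TR - TC = 138 - 111 = $27

$27


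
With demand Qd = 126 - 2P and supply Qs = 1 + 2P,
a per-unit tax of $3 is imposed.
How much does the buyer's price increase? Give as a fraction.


With a per-unit tax, the buyer's price increase depends on relative slopes.
Supply slope: d = 2, Demand slope: b = 2
Buyer's price increase = d * tax / (b + d)
= 2 * 3 / (2 + 2)
= 6 / 4 = 3/2

3/2


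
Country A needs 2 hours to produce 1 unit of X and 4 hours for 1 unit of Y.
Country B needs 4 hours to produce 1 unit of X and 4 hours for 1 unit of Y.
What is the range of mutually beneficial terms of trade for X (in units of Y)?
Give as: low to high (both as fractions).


Opportunity cost of X for Country A = hours_X / hours_Y = 2/4 = 1/2 units of Y
Opportunity cost of X for Country B = hours_X / hours_Y = 4/4 = 1 units of Y
Terms of trade must be between the two opportunity costs.
Range: 1/2 to 1

1/2 to 1


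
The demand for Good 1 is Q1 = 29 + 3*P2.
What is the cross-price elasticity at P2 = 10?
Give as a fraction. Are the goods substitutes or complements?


dQ1/dP2 = 3
At P2 = 10: Q1 = 29 + 3*10 = 59
Exy = (dQ1/dP2)(P2/Q1) = 3 * 10 / 59 = 30/59
Since Exy > 0, the goods are substitutes.

30/59 (substitutes)


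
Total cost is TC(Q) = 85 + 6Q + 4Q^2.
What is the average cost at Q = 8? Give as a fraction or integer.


TC(8) = 85 + 6*8 + 4*8^2
TC(8) = 85 + 48 + 256 = 389
AC = TC/Q = 389/8 = 389/8

389/8


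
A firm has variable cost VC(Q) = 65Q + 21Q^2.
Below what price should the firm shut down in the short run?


AVC(Q) = VC(Q)/Q = 65 + 21Q
AVC is increasing in Q, so minimum AVC is at Q -> 0+.
Min AVC = 65
The firm should shut down if P < 65.

65


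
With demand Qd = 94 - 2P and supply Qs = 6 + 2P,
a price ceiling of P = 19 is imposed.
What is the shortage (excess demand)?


At P = 19:
Qd = 94 - 2*19 = 56
Qs = 6 + 2*19 = 44
Shortage = Qd - Qs = 56 - 44 = 12

12


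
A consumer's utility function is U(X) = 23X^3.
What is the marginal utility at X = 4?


MU = dU/dX = 23*3*X^(3-1)
MU = 69*X^2
At X = 4:
MU = 69 * 4^2
MU = 69 * 16 = 1104

1104


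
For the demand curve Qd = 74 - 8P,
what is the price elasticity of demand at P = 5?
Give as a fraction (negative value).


dQ/dP = -8
At P = 5: Q = 74 - 8*5 = 34
E = (dQ/dP)(P/Q) = (-8)(5/34) = -20/17

-20/17


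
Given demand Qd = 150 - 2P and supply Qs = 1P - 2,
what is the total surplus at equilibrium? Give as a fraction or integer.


Find equilibrium: 150 - 2P = 1P - 2
150 + 2 = 3P
P* = 152/3 = 152/3
Q* = 1*152/3 - 2 = 146/3
Inverse demand: P = 75 - Q/2, so P_max = 75
Inverse supply: P = 2 + Q/1, so P_min = 2
CS = (1/2) * 146/3 * (75 - 152/3) = 5329/9
PS = (1/2) * 146/3 * (152/3 - 2) = 10658/9
TS = CS + PS = 5329/9 + 10658/9 = 5329/3

5329/3


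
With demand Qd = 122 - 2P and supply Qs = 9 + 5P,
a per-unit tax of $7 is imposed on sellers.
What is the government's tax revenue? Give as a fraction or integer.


With tax on sellers, new supply: Qs' = 9 + 5(P - 7)
= 5P - 26
New equilibrium quantity:
Q_new = 558/7
Tax revenue = tax * Q_new = 7 * 558/7 = 558

558


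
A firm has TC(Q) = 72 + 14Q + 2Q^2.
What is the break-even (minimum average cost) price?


AC(Q) = 72/Q + 14 + 2Q
To minimize: dAC/dQ = -72/Q^2 + 2 = 0
Q^2 = 72/2 = 36
Q* = 6
Min AC = 72/6 + 14 + 2*6
Min AC = 12 + 14 + 12 = 38

38


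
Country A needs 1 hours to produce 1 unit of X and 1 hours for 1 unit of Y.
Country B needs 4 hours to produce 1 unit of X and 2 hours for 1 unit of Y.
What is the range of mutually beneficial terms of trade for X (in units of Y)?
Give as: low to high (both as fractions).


Opportunity cost of X for Country A = hours_X / hours_Y = 1/1 = 1 units of Y
Opportunity cost of X for Country B = hours_X / hours_Y = 4/2 = 2 units of Y
Terms of trade must be between the two opportunity costs.
Range: 1 to 2

1 to 2


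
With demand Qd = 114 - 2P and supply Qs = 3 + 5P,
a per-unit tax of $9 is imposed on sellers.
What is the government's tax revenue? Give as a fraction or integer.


With tax on sellers, new supply: Qs' = 3 + 5(P - 9)
= 5P - 42
New equilibrium quantity:
Q_new = 486/7
Tax revenue = tax * Q_new = 9 * 486/7 = 4374/7

4374/7


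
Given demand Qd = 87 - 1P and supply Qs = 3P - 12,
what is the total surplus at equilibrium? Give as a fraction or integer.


Find equilibrium: 87 - 1P = 3P - 12
87 + 12 = 4P
P* = 99/4 = 99/4
Q* = 3*99/4 - 12 = 249/4
Inverse demand: P = 87 - Q/1, so P_max = 87
Inverse supply: P = 4 + Q/3, so P_min = 4
CS = (1/2) * 249/4 * (87 - 99/4) = 62001/32
PS = (1/2) * 249/4 * (99/4 - 4) = 20667/32
TS = CS + PS = 62001/32 + 20667/32 = 20667/8

20667/8


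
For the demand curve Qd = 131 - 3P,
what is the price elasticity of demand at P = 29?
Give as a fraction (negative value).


dQ/dP = -3
At P = 29: Q = 131 - 3*29 = 44
E = (dQ/dP)(P/Q) = (-3)(29/44) = -87/44

-87/44


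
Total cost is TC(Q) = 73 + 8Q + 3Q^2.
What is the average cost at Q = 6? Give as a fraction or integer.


TC(6) = 73 + 8*6 + 3*6^2
TC(6) = 73 + 48 + 108 = 229
AC = TC/Q = 229/6 = 229/6

229/6


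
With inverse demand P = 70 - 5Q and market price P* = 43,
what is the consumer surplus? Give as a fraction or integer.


Maximum willingness to pay (at Q=0): P_max = 70
Quantity demanded at P* = 43:
Q* = (70 - 43)/5 = 27/5
CS = (1/2) * Q* * (P_max - P*)
CS = (1/2) * 27/5 * (70 - 43)
CS = (1/2) * 27/5 * 27 = 729/10

729/10


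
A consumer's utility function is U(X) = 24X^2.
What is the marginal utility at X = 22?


MU = dU/dX = 24*2*X^(2-1)
MU = 48*X^1
At X = 22:
MU = 48 * 22^1
MU = 48 * 22 = 1056

1056


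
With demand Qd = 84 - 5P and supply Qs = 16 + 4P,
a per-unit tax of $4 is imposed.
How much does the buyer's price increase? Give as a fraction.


With a per-unit tax, the buyer's price increase depends on relative slopes.
Supply slope: d = 4, Demand slope: b = 5
Buyer's price increase = d * tax / (b + d)
= 4 * 4 / (5 + 4)
= 16 / 9 = 16/9

16/9


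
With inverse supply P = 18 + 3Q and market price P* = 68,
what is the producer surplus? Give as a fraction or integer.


Minimum supply price (at Q=0): P_min = 18
Quantity supplied at P* = 68:
Q* = (68 - 18)/3 = 50/3
PS = (1/2) * Q* * (P* - P_min)
PS = (1/2) * 50/3 * (68 - 18)
PS = (1/2) * 50/3 * 50 = 1250/3

1250/3


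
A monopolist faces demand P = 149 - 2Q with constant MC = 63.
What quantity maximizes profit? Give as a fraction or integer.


TR = P*Q = (149 - 2Q)Q = 149Q - 2Q^2
MR = dTR/dQ = 149 - 4Q
Set MR = MC:
149 - 4Q = 63
86 = 4Q
Q* = 86/4 = 43/2

43/2


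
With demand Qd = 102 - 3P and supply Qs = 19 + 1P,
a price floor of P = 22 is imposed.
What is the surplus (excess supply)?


At P = 22:
Qd = 102 - 3*22 = 36
Qs = 19 + 1*22 = 41
Surplus = Qs - Qd = 41 - 36 = 5

5


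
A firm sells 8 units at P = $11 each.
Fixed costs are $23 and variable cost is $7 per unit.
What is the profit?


Total Revenue = P * Q = 11 * 8 = $88
Total Cost = FC + VC*Q = 23 + 7*8 = $79
Profit = TR - TC = 88 - 79 = $9

$9


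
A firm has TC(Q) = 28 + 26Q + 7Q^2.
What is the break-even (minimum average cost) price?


AC(Q) = 28/Q + 26 + 7Q
To minimize: dAC/dQ = -28/Q^2 + 7 = 0
Q^2 = 28/7 = 4
Q* = 2
Min AC = 28/2 + 26 + 7*2
Min AC = 14 + 26 + 14 = 54

54


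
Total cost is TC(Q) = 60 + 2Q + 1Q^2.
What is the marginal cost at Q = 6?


MC = dTC/dQ = 2 + 2*1*Q
At Q = 6:
MC = 2 + 2*6
MC = 2 + 12 = 14

14


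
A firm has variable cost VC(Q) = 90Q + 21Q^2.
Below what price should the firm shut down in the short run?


AVC(Q) = VC(Q)/Q = 90 + 21Q
AVC is increasing in Q, so minimum AVC is at Q -> 0+.
Min AVC = 90
The firm should shut down if P < 90.

90


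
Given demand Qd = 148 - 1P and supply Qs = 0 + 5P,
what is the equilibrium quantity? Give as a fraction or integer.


First find equilibrium price:
148 - 1P = 0 + 5P
P* = 148/6 = 74/3
Then substitute into demand:
Q* = 148 - 1 * 74/3 = 370/3

370/3


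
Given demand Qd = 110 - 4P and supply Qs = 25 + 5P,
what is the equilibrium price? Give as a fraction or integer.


At equilibrium, Qd = Qs.
110 - 4P = 25 + 5P
110 - 25 = 4P + 5P
85 = 9P
P* = 85/9 = 85/9

85/9


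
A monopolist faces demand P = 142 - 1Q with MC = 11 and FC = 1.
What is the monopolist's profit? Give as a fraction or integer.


MR = MC: 142 - 2Q = 11
Q* = 131/2
P* = 142 - 1*131/2 = 153/2
Profit = (P* - MC)*Q* - FC
= (153/2 - 11)*131/2 - 1
= 131/2*131/2 - 1
= 17161/4 - 1 = 17157/4

17157/4


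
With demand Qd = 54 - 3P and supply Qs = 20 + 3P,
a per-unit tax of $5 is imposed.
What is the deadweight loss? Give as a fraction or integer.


Pre-tax equilibrium quantity: Q* = 37
Post-tax equilibrium quantity: Q_tax = 59/2
Reduction in quantity: Q* - Q_tax = 15/2
DWL = (1/2) * tax * (Q* - Q_tax)
DWL = (1/2) * 5 * 15/2 = 75/4

75/4


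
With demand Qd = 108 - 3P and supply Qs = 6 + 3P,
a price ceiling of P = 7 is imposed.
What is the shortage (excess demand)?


At P = 7:
Qd = 108 - 3*7 = 87
Qs = 6 + 3*7 = 27
Shortage = Qd - Qs = 87 - 27 = 60

60


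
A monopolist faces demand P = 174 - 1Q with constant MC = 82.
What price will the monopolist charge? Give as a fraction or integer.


MR = 174 - 2Q
Set MR = MC: 174 - 2Q = 82
Q* = 46
Substitute into demand:
P* = 174 - 1*46 = 128

128


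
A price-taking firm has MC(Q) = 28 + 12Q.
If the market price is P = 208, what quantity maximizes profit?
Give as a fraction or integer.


In perfect competition, profit is maximized where P = MC.
208 = 28 + 12Q
180 = 12Q
Q* = 180/12 = 15

15


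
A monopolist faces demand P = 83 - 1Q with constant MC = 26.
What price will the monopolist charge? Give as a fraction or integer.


MR = 83 - 2Q
Set MR = MC: 83 - 2Q = 26
Q* = 57/2
Substitute into demand:
P* = 83 - 1*57/2 = 109/2

109/2


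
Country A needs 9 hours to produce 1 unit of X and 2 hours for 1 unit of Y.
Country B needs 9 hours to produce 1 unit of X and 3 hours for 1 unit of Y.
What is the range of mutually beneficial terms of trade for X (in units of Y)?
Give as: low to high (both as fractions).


Opportunity cost of X for Country A = hours_X / hours_Y = 9/2 = 9/2 units of Y
Opportunity cost of X for Country B = hours_X / hours_Y = 9/3 = 3 units of Y
Terms of trade must be between the two opportunity costs.
Range: 3 to 9/2

3 to 9/2


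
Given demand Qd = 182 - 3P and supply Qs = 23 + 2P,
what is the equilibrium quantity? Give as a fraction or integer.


First find equilibrium price:
182 - 3P = 23 + 2P
P* = 159/5 = 159/5
Then substitute into demand:
Q* = 182 - 3 * 159/5 = 433/5

433/5


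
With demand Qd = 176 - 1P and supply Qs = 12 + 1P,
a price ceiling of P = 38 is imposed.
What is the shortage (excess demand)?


At P = 38:
Qd = 176 - 1*38 = 138
Qs = 12 + 1*38 = 50
Shortage = Qd - Qs = 138 - 50 = 88

88


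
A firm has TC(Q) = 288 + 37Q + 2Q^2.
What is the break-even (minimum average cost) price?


AC(Q) = 288/Q + 37 + 2Q
To minimize: dAC/dQ = -288/Q^2 + 2 = 0
Q^2 = 288/2 = 144
Q* = 12
Min AC = 288/12 + 37 + 2*12
Min AC = 24 + 37 + 24 = 85

85


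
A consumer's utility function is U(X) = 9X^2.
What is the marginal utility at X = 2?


MU = dU/dX = 9*2*X^(2-1)
MU = 18*X^1
At X = 2:
MU = 18 * 2^1
MU = 18 * 2 = 36

36


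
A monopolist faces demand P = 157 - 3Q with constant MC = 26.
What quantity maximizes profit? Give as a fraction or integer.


TR = P*Q = (157 - 3Q)Q = 157Q - 3Q^2
MR = dTR/dQ = 157 - 6Q
Set MR = MC:
157 - 6Q = 26
131 = 6Q
Q* = 131/6 = 131/6

131/6


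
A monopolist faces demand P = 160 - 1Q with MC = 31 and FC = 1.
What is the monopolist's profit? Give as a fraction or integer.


MR = MC: 160 - 2Q = 31
Q* = 129/2
P* = 160 - 1*129/2 = 191/2
Profit = (P* - MC)*Q* - FC
= (191/2 - 31)*129/2 - 1
= 129/2*129/2 - 1
= 16641/4 - 1 = 16637/4

16637/4


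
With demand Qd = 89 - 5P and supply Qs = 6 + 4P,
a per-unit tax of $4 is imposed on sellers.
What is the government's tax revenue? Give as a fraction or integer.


With tax on sellers, new supply: Qs' = 6 + 4(P - 4)
= 4P - 10
New equilibrium quantity:
Q_new = 34
Tax revenue = tax * Q_new = 4 * 34 = 136

136


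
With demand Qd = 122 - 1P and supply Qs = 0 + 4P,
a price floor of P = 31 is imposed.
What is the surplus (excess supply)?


At P = 31:
Qd = 122 - 1*31 = 91
Qs = 0 + 4*31 = 124
Surplus = Qs - Qd = 124 - 91 = 33

33


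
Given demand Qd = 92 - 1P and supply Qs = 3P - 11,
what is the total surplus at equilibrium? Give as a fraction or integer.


Find equilibrium: 92 - 1P = 3P - 11
92 + 11 = 4P
P* = 103/4 = 103/4
Q* = 3*103/4 - 11 = 265/4
Inverse demand: P = 92 - Q/1, so P_max = 92
Inverse supply: P = 11/3 + Q/3, so P_min = 11/3
CS = (1/2) * 265/4 * (92 - 103/4) = 70225/32
PS = (1/2) * 265/4 * (103/4 - 11/3) = 70225/96
TS = CS + PS = 70225/32 + 70225/96 = 70225/24

70225/24


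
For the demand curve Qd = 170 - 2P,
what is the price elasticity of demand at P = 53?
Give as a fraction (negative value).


dQ/dP = -2
At P = 53: Q = 170 - 2*53 = 64
E = (dQ/dP)(P/Q) = (-2)(53/64) = -53/32

-53/32


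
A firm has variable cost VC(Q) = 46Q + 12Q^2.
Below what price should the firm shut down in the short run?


AVC(Q) = VC(Q)/Q = 46 + 12Q
AVC is increasing in Q, so minimum AVC is at Q -> 0+.
Min AVC = 46
The firm should shut down if P < 46.

46


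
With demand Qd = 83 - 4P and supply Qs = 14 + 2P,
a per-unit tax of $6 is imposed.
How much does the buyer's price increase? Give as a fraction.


With a per-unit tax, the buyer's price increase depends on relative slopes.
Supply slope: d = 2, Demand slope: b = 4
Buyer's price increase = d * tax / (b + d)
= 2 * 6 / (4 + 2)
= 12 / 6 = 2

2


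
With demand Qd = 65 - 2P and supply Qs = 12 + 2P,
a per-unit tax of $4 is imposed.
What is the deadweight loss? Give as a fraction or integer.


Pre-tax equilibrium quantity: Q* = 77/2
Post-tax equilibrium quantity: Q_tax = 69/2
Reduction in quantity: Q* - Q_tax = 4
DWL = (1/2) * tax * (Q* - Q_tax)
DWL = (1/2) * 4 * 4 = 8

8


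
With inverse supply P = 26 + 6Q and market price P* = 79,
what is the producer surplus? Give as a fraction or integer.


Minimum supply price (at Q=0): P_min = 26
Quantity supplied at P* = 79:
Q* = (79 - 26)/6 = 53/6
PS = (1/2) * Q* * (P* - P_min)
PS = (1/2) * 53/6 * (79 - 26)
PS = (1/2) * 53/6 * 53 = 2809/12

2809/12


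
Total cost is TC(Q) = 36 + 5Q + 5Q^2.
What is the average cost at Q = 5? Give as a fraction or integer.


TC(5) = 36 + 5*5 + 5*5^2
TC(5) = 36 + 25 + 125 = 186
AC = TC/Q = 186/5 = 186/5

186/5


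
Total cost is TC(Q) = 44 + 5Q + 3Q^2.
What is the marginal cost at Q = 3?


MC = dTC/dQ = 5 + 2*3*Q
At Q = 3:
MC = 5 + 6*3
MC = 5 + 18 = 23

23


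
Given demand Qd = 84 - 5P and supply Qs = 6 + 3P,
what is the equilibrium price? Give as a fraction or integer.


At equilibrium, Qd = Qs.
84 - 5P = 6 + 3P
84 - 6 = 5P + 3P
78 = 8P
P* = 78/8 = 39/4

39/4


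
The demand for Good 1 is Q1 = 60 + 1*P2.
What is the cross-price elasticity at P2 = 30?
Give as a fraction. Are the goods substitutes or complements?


dQ1/dP2 = 1
At P2 = 30: Q1 = 60 + 1*30 = 90
Exy = (dQ1/dP2)(P2/Q1) = 1 * 30 / 90 = 1/3
Since Exy > 0, the goods are substitutes.

1/3 (substitutes)


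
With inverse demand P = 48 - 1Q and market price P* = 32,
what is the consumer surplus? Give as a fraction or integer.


Maximum willingness to pay (at Q=0): P_max = 48
Quantity demanded at P* = 32:
Q* = (48 - 32)/1 = 16
CS = (1/2) * Q* * (P_max - P*)
CS = (1/2) * 16 * (48 - 32)
CS = (1/2) * 16 * 16 = 128

128


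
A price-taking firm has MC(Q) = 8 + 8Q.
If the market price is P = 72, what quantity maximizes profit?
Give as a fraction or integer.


In perfect competition, profit is maximized where P = MC.
72 = 8 + 8Q
64 = 8Q
Q* = 64/8 = 8

8


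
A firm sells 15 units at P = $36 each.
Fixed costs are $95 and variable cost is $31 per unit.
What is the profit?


Total Revenue = P * Q = 36 * 15 = $540
Total Cost = FC + VC*Q = 95 + 31*15 = $560
Profit = TR - TC = 540 - 560 = $-20

$-20


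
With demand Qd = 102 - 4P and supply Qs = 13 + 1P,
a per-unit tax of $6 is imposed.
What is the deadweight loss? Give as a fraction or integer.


Pre-tax equilibrium quantity: Q* = 154/5
Post-tax equilibrium quantity: Q_tax = 26
Reduction in quantity: Q* - Q_tax = 24/5
DWL = (1/2) * tax * (Q* - Q_tax)
DWL = (1/2) * 6 * 24/5 = 72/5

72/5


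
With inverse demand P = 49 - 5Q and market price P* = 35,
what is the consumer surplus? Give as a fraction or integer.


Maximum willingness to pay (at Q=0): P_max = 49
Quantity demanded at P* = 35:
Q* = (49 - 35)/5 = 14/5
CS = (1/2) * Q* * (P_max - P*)
CS = (1/2) * 14/5 * (49 - 35)
CS = (1/2) * 14/5 * 14 = 98/5

98/5


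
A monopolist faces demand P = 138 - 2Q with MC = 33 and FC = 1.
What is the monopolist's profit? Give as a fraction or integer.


MR = MC: 138 - 4Q = 33
Q* = 105/4
P* = 138 - 2*105/4 = 171/2
Profit = (P* - MC)*Q* - FC
= (171/2 - 33)*105/4 - 1
= 105/2*105/4 - 1
= 11025/8 - 1 = 11017/8

11017/8


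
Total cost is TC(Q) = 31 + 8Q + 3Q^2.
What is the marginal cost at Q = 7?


MC = dTC/dQ = 8 + 2*3*Q
At Q = 7:
MC = 8 + 6*7
MC = 8 + 42 = 50

50


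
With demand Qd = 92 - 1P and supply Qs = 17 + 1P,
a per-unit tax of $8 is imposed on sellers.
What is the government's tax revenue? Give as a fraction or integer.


With tax on sellers, new supply: Qs' = 17 + 1(P - 8)
= 9 + 1P
New equilibrium quantity:
Q_new = 101/2
Tax revenue = tax * Q_new = 8 * 101/2 = 404

404


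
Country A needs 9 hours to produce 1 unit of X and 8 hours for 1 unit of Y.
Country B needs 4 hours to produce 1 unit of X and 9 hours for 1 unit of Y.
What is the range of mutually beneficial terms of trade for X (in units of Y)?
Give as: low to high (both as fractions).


Opportunity cost of X for Country A = hours_X / hours_Y = 9/8 = 9/8 units of Y
Opportunity cost of X for Country B = hours_X / hours_Y = 4/9 = 4/9 units of Y
Terms of trade must be between the two opportunity costs.
Range: 4/9 to 9/8

4/9 to 9/8


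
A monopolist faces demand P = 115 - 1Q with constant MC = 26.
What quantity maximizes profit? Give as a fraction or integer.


TR = P*Q = (115 - 1Q)Q = 115Q - 1Q^2
MR = dTR/dQ = 115 - 2Q
Set MR = MC:
115 - 2Q = 26
89 = 2Q
Q* = 89/2 = 89/2

89/2


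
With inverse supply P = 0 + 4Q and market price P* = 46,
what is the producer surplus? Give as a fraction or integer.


Minimum supply price (at Q=0): P_min = 0
Quantity supplied at P* = 46:
Q* = (46 - 0)/4 = 23/2
PS = (1/2) * Q* * (P* - P_min)
PS = (1/2) * 23/2 * (46 - 0)
PS = (1/2) * 23/2 * 46 = 529/2

529/2


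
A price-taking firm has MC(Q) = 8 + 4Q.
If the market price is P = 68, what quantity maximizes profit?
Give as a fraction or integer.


In perfect competition, profit is maximized where P = MC.
68 = 8 + 4Q
60 = 4Q
Q* = 60/4 = 15

15


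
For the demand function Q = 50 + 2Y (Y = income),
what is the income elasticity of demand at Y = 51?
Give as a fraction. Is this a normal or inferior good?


dQ/dY = 2
At Y = 51: Q = 50 + 2*51 = 152
Ey = (dQ/dY)(Y/Q) = 2 * 51 / 152 = 51/76
Since Ey > 0, this is a normal good.

51/76 (normal good)


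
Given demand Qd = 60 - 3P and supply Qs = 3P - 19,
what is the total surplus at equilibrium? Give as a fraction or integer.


Find equilibrium: 60 - 3P = 3P - 19
60 + 19 = 6P
P* = 79/6 = 79/6
Q* = 3*79/6 - 19 = 41/2
Inverse demand: P = 20 - Q/3, so P_max = 20
Inverse supply: P = 19/3 + Q/3, so P_min = 19/3
CS = (1/2) * 41/2 * (20 - 79/6) = 1681/24
PS = (1/2) * 41/2 * (79/6 - 19/3) = 1681/24
TS = CS + PS = 1681/24 + 1681/24 = 1681/12

1681/12


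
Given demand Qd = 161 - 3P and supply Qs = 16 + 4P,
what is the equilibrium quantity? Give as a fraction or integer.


First find equilibrium price:
161 - 3P = 16 + 4P
P* = 145/7 = 145/7
Then substitute into demand:
Q* = 161 - 3 * 145/7 = 692/7

692/7


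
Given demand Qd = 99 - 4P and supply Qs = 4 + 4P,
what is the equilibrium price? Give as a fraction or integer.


At equilibrium, Qd = Qs.
99 - 4P = 4 + 4P
99 - 4 = 4P + 4P
95 = 8P
P* = 95/8 = 95/8

95/8


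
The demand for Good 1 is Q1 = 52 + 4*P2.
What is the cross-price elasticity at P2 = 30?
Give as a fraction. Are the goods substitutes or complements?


dQ1/dP2 = 4
At P2 = 30: Q1 = 52 + 4*30 = 172
Exy = (dQ1/dP2)(P2/Q1) = 4 * 30 / 172 = 30/43
Since Exy > 0, the goods are substitutes.

30/43 (substitutes)


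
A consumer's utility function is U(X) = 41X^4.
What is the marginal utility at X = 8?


MU = dU/dX = 41*4*X^(4-1)
MU = 164*X^3
At X = 8:
MU = 164 * 8^3
MU = 164 * 512 = 83968

83968


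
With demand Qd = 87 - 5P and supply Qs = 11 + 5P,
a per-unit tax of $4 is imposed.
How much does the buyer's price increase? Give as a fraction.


With a per-unit tax, the buyer's price increase depends on relative slopes.
Supply slope: d = 5, Demand slope: b = 5
Buyer's price increase = d * tax / (b + d)
= 5 * 4 / (5 + 5)
= 20 / 10 = 2

2


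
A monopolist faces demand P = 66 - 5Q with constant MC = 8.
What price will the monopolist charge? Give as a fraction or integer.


MR = 66 - 10Q
Set MR = MC: 66 - 10Q = 8
Q* = 29/5
Substitute into demand:
P* = 66 - 5*29/5 = 37

37


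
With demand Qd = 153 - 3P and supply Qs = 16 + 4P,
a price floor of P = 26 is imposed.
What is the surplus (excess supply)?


At P = 26:
Qd = 153 - 3*26 = 75
Qs = 16 + 4*26 = 120
Surplus = Qs - Qd = 120 - 75 = 45

45


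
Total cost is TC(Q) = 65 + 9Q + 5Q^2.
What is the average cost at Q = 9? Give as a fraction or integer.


TC(9) = 65 + 9*9 + 5*9^2
TC(9) = 65 + 81 + 405 = 551
AC = TC/Q = 551/9 = 551/9

551/9


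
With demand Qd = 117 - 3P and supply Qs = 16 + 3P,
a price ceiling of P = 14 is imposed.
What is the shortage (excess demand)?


At P = 14:
Qd = 117 - 3*14 = 75
Qs = 16 + 3*14 = 58
Shortage = Qd - Qs = 75 - 58 = 17

17


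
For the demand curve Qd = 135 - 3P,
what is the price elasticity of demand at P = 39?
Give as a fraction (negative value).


dQ/dP = -3
At P = 39: Q = 135 - 3*39 = 18
E = (dQ/dP)(P/Q) = (-3)(39/18) = -13/2

-13/2


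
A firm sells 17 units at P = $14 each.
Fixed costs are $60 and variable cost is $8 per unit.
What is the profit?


Total Revenue = P * Q = 14 * 17 = $238
Total Cost = FC + VC*Q = 60 + 8*17 = $196
Profit = TR - TC = 238 - 196 = $42

$42


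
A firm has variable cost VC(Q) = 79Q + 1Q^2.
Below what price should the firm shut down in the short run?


AVC(Q) = VC(Q)/Q = 79 + 1Q
AVC is increasing in Q, so minimum AVC is at Q -> 0+.
Min AVC = 79
The firm should shut down if P < 79.

79


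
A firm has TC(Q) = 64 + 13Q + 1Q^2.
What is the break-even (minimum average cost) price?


AC(Q) = 64/Q + 13 + 1Q
To minimize: dAC/dQ = -64/Q^2 + 1 = 0
Q^2 = 64/1 = 64
Q* = 8
Min AC = 64/8 + 13 + 1*8
Min AC = 8 + 13 + 8 = 29

29


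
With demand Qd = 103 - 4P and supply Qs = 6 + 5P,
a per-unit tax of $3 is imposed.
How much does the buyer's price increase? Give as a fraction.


With a per-unit tax, the buyer's price increase depends on relative slopes.
Supply slope: d = 5, Demand slope: b = 4
Buyer's price increase = d * tax / (b + d)
= 5 * 3 / (4 + 5)
= 15 / 9 = 5/3

5/3


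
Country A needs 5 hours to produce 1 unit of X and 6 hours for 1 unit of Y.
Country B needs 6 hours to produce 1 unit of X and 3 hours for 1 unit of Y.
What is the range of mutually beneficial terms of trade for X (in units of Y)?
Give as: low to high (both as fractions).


Opportunity cost of X for Country A = hours_X / hours_Y = 5/6 = 5/6 units of Y
Opportunity cost of X for Country B = hours_X / hours_Y = 6/3 = 2 units of Y
Terms of trade must be between the two opportunity costs.
Range: 5/6 to 2

5/6 to 2


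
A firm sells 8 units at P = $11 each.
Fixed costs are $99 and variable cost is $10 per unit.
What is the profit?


Total Revenue = P * Q = 11 * 8 = $88
Total Cost = FC + VC*Q = 99 + 10*8 = $179
Profit = TR - TC = 88 - 179 = $-91

$-91


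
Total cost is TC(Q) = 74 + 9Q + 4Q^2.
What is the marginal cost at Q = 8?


MC = dTC/dQ = 9 + 2*4*Q
At Q = 8:
MC = 9 + 8*8
MC = 9 + 64 = 73

73


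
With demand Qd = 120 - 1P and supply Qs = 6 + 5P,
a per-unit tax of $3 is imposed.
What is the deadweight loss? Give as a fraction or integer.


Pre-tax equilibrium quantity: Q* = 101
Post-tax equilibrium quantity: Q_tax = 197/2
Reduction in quantity: Q* - Q_tax = 5/2
DWL = (1/2) * tax * (Q* - Q_tax)
DWL = (1/2) * 3 * 5/2 = 15/4

15/4


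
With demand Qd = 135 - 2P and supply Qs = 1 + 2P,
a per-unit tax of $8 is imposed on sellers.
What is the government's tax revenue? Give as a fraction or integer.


With tax on sellers, new supply: Qs' = 1 + 2(P - 8)
= 2P - 15
New equilibrium quantity:
Q_new = 60
Tax revenue = tax * Q_new = 8 * 60 = 480

480


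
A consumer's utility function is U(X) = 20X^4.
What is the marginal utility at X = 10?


MU = dU/dX = 20*4*X^(4-1)
MU = 80*X^3
At X = 10:
MU = 80 * 10^3
MU = 80 * 1000 = 80000

80000


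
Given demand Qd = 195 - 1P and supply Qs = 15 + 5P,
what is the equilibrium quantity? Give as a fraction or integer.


First find equilibrium price:
195 - 1P = 15 + 5P
P* = 180/6 = 30
Then substitute into demand:
Q* = 195 - 1 * 30 = 165

165


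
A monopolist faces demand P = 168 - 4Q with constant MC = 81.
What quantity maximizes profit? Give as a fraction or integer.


TR = P*Q = (168 - 4Q)Q = 168Q - 4Q^2
MR = dTR/dQ = 168 - 8Q
Set MR = MC:
168 - 8Q = 81
87 = 8Q
Q* = 87/8 = 87/8

87/8


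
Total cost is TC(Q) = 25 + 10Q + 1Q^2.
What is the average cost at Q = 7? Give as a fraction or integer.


TC(7) = 25 + 10*7 + 1*7^2
TC(7) = 25 + 70 + 49 = 144
AC = TC/Q = 144/7 = 144/7

144/7


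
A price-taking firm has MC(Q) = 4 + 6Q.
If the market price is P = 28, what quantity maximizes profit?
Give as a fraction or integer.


In perfect competition, profit is maximized where P = MC.
28 = 4 + 6Q
24 = 6Q
Q* = 24/6 = 4

4


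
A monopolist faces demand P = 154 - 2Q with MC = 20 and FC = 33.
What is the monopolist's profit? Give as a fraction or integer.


MR = MC: 154 - 4Q = 20
Q* = 67/2
P* = 154 - 2*67/2 = 87
Profit = (P* - MC)*Q* - FC
= (87 - 20)*67/2 - 33
= 67*67/2 - 33
= 4489/2 - 33 = 4423/2

4423/2


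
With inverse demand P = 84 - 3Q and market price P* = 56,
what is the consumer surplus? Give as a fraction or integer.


Maximum willingness to pay (at Q=0): P_max = 84
Quantity demanded at P* = 56:
Q* = (84 - 56)/3 = 28/3
CS = (1/2) * Q* * (P_max - P*)
CS = (1/2) * 28/3 * (84 - 56)
CS = (1/2) * 28/3 * 28 = 392/3

392/3


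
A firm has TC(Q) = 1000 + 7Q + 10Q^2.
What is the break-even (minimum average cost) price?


AC(Q) = 1000/Q + 7 + 10Q
To minimize: dAC/dQ = -1000/Q^2 + 10 = 0
Q^2 = 1000/10 = 100
Q* = 10
Min AC = 1000/10 + 7 + 10*10
Min AC = 100 + 7 + 100 = 207

207


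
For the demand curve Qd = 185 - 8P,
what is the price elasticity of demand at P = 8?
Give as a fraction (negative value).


dQ/dP = -8
At P = 8: Q = 185 - 8*8 = 121
E = (dQ/dP)(P/Q) = (-8)(8/121) = -64/121

-64/121


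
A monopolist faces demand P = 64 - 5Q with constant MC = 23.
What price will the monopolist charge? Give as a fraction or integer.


MR = 64 - 10Q
Set MR = MC: 64 - 10Q = 23
Q* = 41/10
Substitute into demand:
P* = 64 - 5*41/10 = 87/2

87/2


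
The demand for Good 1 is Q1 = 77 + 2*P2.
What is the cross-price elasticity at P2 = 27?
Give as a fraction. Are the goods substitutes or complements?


dQ1/dP2 = 2
At P2 = 27: Q1 = 77 + 2*27 = 131
Exy = (dQ1/dP2)(P2/Q1) = 2 * 27 / 131 = 54/131
Since Exy > 0, the goods are substitutes.

54/131 (substitutes)


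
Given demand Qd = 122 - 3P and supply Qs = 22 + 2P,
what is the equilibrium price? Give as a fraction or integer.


At equilibrium, Qd = Qs.
122 - 3P = 22 + 2P
122 - 22 = 3P + 2P
100 = 5P
P* = 100/5 = 20

20


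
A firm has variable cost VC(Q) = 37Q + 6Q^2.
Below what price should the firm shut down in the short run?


AVC(Q) = VC(Q)/Q = 37 + 6Q
AVC is increasing in Q, so minimum AVC is at Q -> 0+.
Min AVC = 37
The firm should shut down if P < 37.

37


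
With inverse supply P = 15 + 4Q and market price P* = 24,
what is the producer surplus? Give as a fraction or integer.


Minimum supply price (at Q=0): P_min = 15
Quantity supplied at P* = 24:
Q* = (24 - 15)/4 = 9/4
PS = (1/2) * Q* * (P* - P_min)
PS = (1/2) * 9/4 * (24 - 15)
PS = (1/2) * 9/4 * 9 = 81/8

81/8


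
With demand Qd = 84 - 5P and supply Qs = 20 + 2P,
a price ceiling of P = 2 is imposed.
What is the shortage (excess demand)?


At P = 2:
Qd = 84 - 5*2 = 74
Qs = 20 + 2*2 = 24
Shortage = Qd - Qs = 74 - 24 = 50

50


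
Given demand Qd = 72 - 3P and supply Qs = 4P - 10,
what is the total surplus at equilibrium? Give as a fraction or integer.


Find equilibrium: 72 - 3P = 4P - 10
72 + 10 = 7P
P* = 82/7 = 82/7
Q* = 4*82/7 - 10 = 258/7
Inverse demand: P = 24 - Q/3, so P_max = 24
Inverse supply: P = 5/2 + Q/4, so P_min = 5/2
CS = (1/2) * 258/7 * (24 - 82/7) = 11094/49
PS = (1/2) * 258/7 * (82/7 - 5/2) = 16641/98
TS = CS + PS = 11094/49 + 16641/98 = 5547/14

5547/14


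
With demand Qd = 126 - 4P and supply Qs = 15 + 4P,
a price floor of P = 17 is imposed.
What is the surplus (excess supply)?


At P = 17:
Qd = 126 - 4*17 = 58
Qs = 15 + 4*17 = 83
Surplus = Qs - Qd = 83 - 58 = 25

25


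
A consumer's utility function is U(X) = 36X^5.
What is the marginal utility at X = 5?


MU = dU/dX = 36*5*X^(5-1)
MU = 180*X^4
At X = 5:
MU = 180 * 5^4
MU = 180 * 625 = 112500

112500


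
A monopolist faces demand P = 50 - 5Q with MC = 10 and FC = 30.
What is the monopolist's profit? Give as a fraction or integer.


MR = MC: 50 - 10Q = 10
Q* = 4
P* = 50 - 5*4 = 30
Profit = (P* - MC)*Q* - FC
= (30 - 10)*4 - 30
= 20*4 - 30
= 80 - 30 = 50

50


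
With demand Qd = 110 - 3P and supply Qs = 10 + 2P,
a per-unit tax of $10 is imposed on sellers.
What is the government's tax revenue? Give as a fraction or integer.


With tax on sellers, new supply: Qs' = 10 + 2(P - 10)
= 2P - 10
New equilibrium quantity:
Q_new = 38
Tax revenue = tax * Q_new = 10 * 38 = 380

380


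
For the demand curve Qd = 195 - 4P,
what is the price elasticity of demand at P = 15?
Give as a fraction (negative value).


dQ/dP = -4
At P = 15: Q = 195 - 4*15 = 135
E = (dQ/dP)(P/Q) = (-4)(15/135) = -4/9

-4/9


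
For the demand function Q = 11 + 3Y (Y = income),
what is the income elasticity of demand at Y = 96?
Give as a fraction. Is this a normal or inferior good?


dQ/dY = 3
At Y = 96: Q = 11 + 3*96 = 299
Ey = (dQ/dY)(Y/Q) = 3 * 96 / 299 = 288/299
Since Ey > 0, this is a normal good.

288/299 (normal good)


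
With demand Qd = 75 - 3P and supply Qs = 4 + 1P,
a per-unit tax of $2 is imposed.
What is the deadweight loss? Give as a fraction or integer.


Pre-tax equilibrium quantity: Q* = 87/4
Post-tax equilibrium quantity: Q_tax = 81/4
Reduction in quantity: Q* - Q_tax = 3/2
DWL = (1/2) * tax * (Q* - Q_tax)
DWL = (1/2) * 2 * 3/2 = 3/2

3/2


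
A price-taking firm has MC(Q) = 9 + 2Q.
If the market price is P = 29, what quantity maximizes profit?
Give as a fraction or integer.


In perfect competition, profit is maximized where P = MC.
29 = 9 + 2Q
20 = 2Q
Q* = 20/2 = 10

10


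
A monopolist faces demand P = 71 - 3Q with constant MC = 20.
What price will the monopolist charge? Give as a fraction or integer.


MR = 71 - 6Q
Set MR = MC: 71 - 6Q = 20
Q* = 17/2
Substitute into demand:
P* = 71 - 3*17/2 = 91/2

91/2


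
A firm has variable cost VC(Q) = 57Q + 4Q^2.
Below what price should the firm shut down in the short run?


AVC(Q) = VC(Q)/Q = 57 + 4Q
AVC is increasing in Q, so minimum AVC is at Q -> 0+.
Min AVC = 57
The firm should shut down if P < 57.

57


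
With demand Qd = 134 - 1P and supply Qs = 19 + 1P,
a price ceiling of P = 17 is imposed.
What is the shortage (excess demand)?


At P = 17:
Qd = 134 - 1*17 = 117
Qs = 19 + 1*17 = 36
Shortage = Qd - Qs = 117 - 36 = 81

81


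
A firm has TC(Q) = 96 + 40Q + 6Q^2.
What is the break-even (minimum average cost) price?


AC(Q) = 96/Q + 40 + 6Q
To minimize: dAC/dQ = -96/Q^2 + 6 = 0
Q^2 = 96/6 = 16
Q* = 4
Min AC = 96/4 + 40 + 6*4
Min AC = 24 + 40 + 24 = 88

88


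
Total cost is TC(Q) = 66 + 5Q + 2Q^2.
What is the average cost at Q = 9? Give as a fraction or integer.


TC(9) = 66 + 5*9 + 2*9^2
TC(9) = 66 + 45 + 162 = 273
AC = TC/Q = 273/9 = 91/3

91/3


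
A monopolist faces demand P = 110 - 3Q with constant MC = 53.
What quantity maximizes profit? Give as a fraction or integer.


TR = P*Q = (110 - 3Q)Q = 110Q - 3Q^2
MR = dTR/dQ = 110 - 6Q
Set MR = MC:
110 - 6Q = 53
57 = 6Q
Q* = 57/6 = 19/2

19/2


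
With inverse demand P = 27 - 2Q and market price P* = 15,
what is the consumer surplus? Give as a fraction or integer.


Maximum willingness to pay (at Q=0): P_max = 27
Quantity demanded at P* = 15:
Q* = (27 - 15)/2 = 6
CS = (1/2) * Q* * (P_max - P*)
CS = (1/2) * 6 * (27 - 15)
CS = (1/2) * 6 * 12 = 36

36


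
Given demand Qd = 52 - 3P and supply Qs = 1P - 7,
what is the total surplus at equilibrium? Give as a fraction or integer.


Find equilibrium: 52 - 3P = 1P - 7
52 + 7 = 4P
P* = 59/4 = 59/4
Q* = 1*59/4 - 7 = 31/4
Inverse demand: P = 52/3 - Q/3, so P_max = 52/3
Inverse supply: P = 7 + Q/1, so P_min = 7
CS = (1/2) * 31/4 * (52/3 - 59/4) = 961/96
PS = (1/2) * 31/4 * (59/4 - 7) = 961/32
TS = CS + PS = 961/96 + 961/32 = 961/24

961/24


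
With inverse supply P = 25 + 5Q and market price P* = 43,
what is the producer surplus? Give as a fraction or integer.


Minimum supply price (at Q=0): P_min = 25
Quantity supplied at P* = 43:
Q* = (43 - 25)/5 = 18/5
PS = (1/2) * Q* * (P* - P_min)
PS = (1/2) * 18/5 * (43 - 25)
PS = (1/2) * 18/5 * 18 = 162/5

162/5


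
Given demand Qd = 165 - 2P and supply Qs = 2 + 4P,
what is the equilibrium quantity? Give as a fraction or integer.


First find equilibrium price:
165 - 2P = 2 + 4P
P* = 163/6 = 163/6
Then substitute into demand:
Q* = 165 - 2 * 163/6 = 332/3

332/3


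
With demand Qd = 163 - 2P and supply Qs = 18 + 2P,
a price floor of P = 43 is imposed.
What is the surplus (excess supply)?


At P = 43:
Qd = 163 - 2*43 = 77
Qs = 18 + 2*43 = 104
Surplus = Qs - Qd = 104 - 77 = 27

27


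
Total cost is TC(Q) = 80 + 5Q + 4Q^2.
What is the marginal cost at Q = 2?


MC = dTC/dQ = 5 + 2*4*Q
At Q = 2:
MC = 5 + 8*2
MC = 5 + 16 = 21

21


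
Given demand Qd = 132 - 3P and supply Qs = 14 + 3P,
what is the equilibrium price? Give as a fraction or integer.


At equilibrium, Qd = Qs.
132 - 3P = 14 + 3P
132 - 14 = 3P + 3P
118 = 6P
P* = 118/6 = 59/3

59/3


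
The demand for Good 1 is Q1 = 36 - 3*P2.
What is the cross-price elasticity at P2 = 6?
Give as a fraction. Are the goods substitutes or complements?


dQ1/dP2 = -3
At P2 = 6: Q1 = 36 - 3*6 = 18
Exy = (dQ1/dP2)(P2/Q1) = -3 * 6 / 18 = -1
Since Exy < 0, the goods are complements.

-1 (complements)


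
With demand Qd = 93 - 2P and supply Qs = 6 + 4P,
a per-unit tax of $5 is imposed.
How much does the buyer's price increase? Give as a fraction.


With a per-unit tax, the buyer's price increase depends on relative slopes.
Supply slope: d = 4, Demand slope: b = 2
Buyer's price increase = d * tax / (b + d)
= 4 * 5 / (2 + 4)
= 20 / 6 = 10/3

10/3


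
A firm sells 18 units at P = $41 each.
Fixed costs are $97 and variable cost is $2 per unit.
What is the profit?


Total Revenue = P * Q = 41 * 18 = $738
Total Cost = FC + VC*Q = 97 + 2*18 = $133
Profit = TR - TC = 738 - 133 = $605

$605


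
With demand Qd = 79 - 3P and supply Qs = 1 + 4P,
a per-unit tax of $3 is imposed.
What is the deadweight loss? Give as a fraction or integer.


Pre-tax equilibrium quantity: Q* = 319/7
Post-tax equilibrium quantity: Q_tax = 283/7
Reduction in quantity: Q* - Q_tax = 36/7
DWL = (1/2) * tax * (Q* - Q_tax)
DWL = (1/2) * 3 * 36/7 = 54/7

54/7


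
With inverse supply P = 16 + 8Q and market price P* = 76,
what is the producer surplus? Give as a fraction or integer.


Minimum supply price (at Q=0): P_min = 16
Quantity supplied at P* = 76:
Q* = (76 - 16)/8 = 15/2
PS = (1/2) * Q* * (P* - P_min)
PS = (1/2) * 15/2 * (76 - 16)
PS = (1/2) * 15/2 * 60 = 225

225


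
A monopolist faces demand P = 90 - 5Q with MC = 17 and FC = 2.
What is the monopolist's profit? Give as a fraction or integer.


MR = MC: 90 - 10Q = 17
Q* = 73/10
P* = 90 - 5*73/10 = 107/2
Profit = (P* - MC)*Q* - FC
= (107/2 - 17)*73/10 - 2
= 73/2*73/10 - 2
= 5329/20 - 2 = 5289/20

5289/20


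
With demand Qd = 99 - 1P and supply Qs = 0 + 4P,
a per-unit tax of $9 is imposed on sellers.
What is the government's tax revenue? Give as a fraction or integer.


With tax on sellers, new supply: Qs' = 0 + 4(P - 9)
= 4P - 36
New equilibrium quantity:
Q_new = 72
Tax revenue = tax * Q_new = 9 * 72 = 648

648


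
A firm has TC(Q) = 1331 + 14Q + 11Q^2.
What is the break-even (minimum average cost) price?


AC(Q) = 1331/Q + 14 + 11Q
To minimize: dAC/dQ = -1331/Q^2 + 11 = 0
Q^2 = 1331/11 = 121
Q* = 11
Min AC = 1331/11 + 14 + 11*11
Min AC = 121 + 14 + 121 = 256

256
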